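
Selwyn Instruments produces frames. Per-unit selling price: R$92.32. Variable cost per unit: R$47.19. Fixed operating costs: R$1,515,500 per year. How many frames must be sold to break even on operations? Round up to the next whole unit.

33,581 frames

Unit CM = price − variable cost = R$92.32 − R$47.19 = R$45.13.
Units to break even: R$1,515,500 ÷ R$45.13 = 33,580.77, rounded up to 33,581.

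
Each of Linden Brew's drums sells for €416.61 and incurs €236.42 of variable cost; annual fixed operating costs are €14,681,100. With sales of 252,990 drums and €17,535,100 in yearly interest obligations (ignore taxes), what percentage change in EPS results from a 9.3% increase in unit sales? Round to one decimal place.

+31.7%

Contribution at this volume is 252,990 × €180.19 = €45,586,268.10.
EBIT = €45,586,268.10 − €14,681,100 = €30,905,168.10.
Interest = €17,535,100.00, so EBIT − I = €13,370,068.10.
Degree of combined leverage = contribution ÷ (EBIT − I) = €45,586,268.10 ÷ €13,370,068.10 = 3.4096.
%ΔEPS = DCL × %ΔSales = 3.4096 × +9.3% = +31.7%.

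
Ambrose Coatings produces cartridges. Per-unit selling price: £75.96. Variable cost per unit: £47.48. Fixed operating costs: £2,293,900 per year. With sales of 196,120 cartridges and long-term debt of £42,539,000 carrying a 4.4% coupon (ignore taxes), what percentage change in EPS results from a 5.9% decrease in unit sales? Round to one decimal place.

At 196,120 units, contribution = 196,120 × £28.48 = £5,585,497.60.
Subtracting fixed costs: EBIT = £5,585,497.60 − £2,293,900 = £3,291,597.60.
Interest = £1,871,716.00, so EBIT − I = £1,419,881.60.
Degree of combined leverage = contribution ÷ (EBIT − I) = £5,585,497.60 ÷ £1,419,881.60 = 3.9338.
EPS therefore changes by 3.9338 × (-5.9%) = -23.2%.

-23.2%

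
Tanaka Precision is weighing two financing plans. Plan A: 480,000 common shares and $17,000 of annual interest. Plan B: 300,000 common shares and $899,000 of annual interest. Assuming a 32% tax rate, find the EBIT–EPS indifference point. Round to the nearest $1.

At indifference, (EBIT − 17,000)(1 − t)/480,000 = (EBIT − 899,000)(1 − t)/300,000.
Cancelling (1 − t) and cross-multiplying: 300,000·(EBIT − 17,000) = 480,000·(EBIT − 899,000).
Solving, EBIT = (899,000·480,000 − 17,000·300,000) / (480,000 − 300,000) = 426,420,000,000 / 180,000 = 2,369,000.00.

$2,369,000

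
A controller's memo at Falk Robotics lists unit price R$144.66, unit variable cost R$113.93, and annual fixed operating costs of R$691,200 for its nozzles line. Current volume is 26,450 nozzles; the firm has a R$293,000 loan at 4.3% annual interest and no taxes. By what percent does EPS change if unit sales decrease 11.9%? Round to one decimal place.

Contribution at this volume is 26,450 × R$30.73 = R$812,808.50.
Operating income = contribution − fixed costs = R$812,808.50 − R$691,200 = R$121,608.50.
After interest of R$12,599.00, pre-tax earnings = R$109,009.50.
DCL = total CM / (EBIT − I) = R$812,808.50 / R$109,009.50 = 7.4563.
%ΔEPS = DCL × %ΔSales = 7.4563 × -11.9% = -88.7%.

-88.7%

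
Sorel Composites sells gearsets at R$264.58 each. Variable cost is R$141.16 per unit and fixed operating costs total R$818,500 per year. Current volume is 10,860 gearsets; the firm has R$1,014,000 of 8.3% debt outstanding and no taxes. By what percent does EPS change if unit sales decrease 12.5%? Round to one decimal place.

Total contribution margin = 10,860 × R$123.42 = R$1,340,341.20.
EBIT = R$1,340,341.20 − R$818,500 = R$521,841.20.
Interest = R$84,162.00, so EBIT − I = R$437,679.20.
Degree of combined leverage = contribution ÷ (EBIT − I) = R$1,340,341.20 ÷ R$437,679.20 = 3.0624.
%ΔEPS = DCL × %ΔSales = 3.0624 × -12.5% = -38.3%.

-38.3%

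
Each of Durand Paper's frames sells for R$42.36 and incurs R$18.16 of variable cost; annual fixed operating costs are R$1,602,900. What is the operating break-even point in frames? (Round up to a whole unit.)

66,236 frames

Unit CM = price − variable cost = R$42.36 − R$18.16 = R$24.20.
Units to break even: R$1,602,900 ÷ R$24.20 = 66,235.54, rounded up to 66,236.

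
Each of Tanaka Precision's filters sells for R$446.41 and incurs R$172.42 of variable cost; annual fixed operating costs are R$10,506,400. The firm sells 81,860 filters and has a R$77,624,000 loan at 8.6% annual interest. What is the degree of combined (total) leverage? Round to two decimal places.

Total contribution margin = 81,860 × R$273.99 = R$22,428,821.40.
Operating income = contribution − fixed costs = R$22,428,821.40 − R$10,506,400 = R$11,922,421.40. Interest = R$6,675,664.00, so EBIT − I = R$5,246,757.40.
Degree of total leverage = total CM / (EBIT − interest) = R$22,428,821.40 / R$5,246,757.40 = 4.2748.

4.27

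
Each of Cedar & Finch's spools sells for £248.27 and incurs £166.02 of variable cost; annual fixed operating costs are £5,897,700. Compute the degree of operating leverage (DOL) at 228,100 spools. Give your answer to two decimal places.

1.46

Total contribution margin = 228,100 × £82.25 = £18,761,225.00.
Subtracting fixed costs: EBIT = £18,761,225.00 − £5,897,700 = £12,863,525.00.
So DOL = total CM / EBIT = £18,761,225.00 / £12,863,525.00 = 1.4585.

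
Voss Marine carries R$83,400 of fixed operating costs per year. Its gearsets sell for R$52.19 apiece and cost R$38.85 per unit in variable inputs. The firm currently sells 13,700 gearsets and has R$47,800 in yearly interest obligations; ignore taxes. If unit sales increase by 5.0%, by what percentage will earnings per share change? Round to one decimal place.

Total contribution margin = 13,700 × R$13.34 = R$182,758.00.
Subtracting fixed costs: EBIT = R$182,758.00 − R$83,400 = R$99,358.00.
After interest of R$47,800.00, pre-tax earnings = R$51,558.00.
DCL = total CM / (EBIT − I) = R$182,758.00 / R$51,558.00 = 3.5447.
EPS therefore changes by 3.5447 × (+5.0%) = +17.7%.

+17.7%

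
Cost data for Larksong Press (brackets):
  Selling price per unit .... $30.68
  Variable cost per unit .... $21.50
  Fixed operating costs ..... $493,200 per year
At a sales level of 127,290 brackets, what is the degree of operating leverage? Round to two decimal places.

Contribution at this volume is 127,290 × $9.18 = $1,168,522.20.
EBIT = $1,168,522.20 − $493,200 = $675,322.20.
So DOL = total CM / EBIT = $1,168,522.20 / $675,322.20 = 1.7303.

1.73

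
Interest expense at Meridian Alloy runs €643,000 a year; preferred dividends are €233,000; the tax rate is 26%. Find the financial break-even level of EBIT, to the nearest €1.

€957,865

Grossing the preferred dividend up to pre-tax terms: €233,000 / (1 − 0.26) = €314,864.86.
Financial break-even EBIT = interest + D_p ÷ (1 − t) = €643,000 + €314,864.86 = €957,864.86.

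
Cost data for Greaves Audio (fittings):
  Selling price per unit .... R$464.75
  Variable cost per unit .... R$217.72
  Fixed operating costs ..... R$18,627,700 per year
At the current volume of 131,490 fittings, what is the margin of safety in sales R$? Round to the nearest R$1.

R$26,064,746

Unit CM = price − variable cost = R$464.75 − R$217.72 = R$247.03. Break-even units = R$18,627,700 ÷ R$247.03 = 75,406.63; break-even revenue = 75,406.63 × R$464.75 = R$35,045,231.65.
Actual sales revenue = 131,490 × R$464.75 = R$61,109,977.50.
Margin of safety = R$61,109,977.50 − R$35,045,231.65 = R$26,064,746.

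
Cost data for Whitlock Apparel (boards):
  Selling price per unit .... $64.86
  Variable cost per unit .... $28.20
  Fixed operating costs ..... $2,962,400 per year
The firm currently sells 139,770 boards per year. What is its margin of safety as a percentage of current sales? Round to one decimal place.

Contribution margin per unit = $64.86 − $28.20 = $36.66. Break-even units = $2,962,400 ÷ $36.66 = 80,807.42; break-even revenue = 80,807.42 × $64.86 = $5,241,169.23.
Current sales = 139,770 × $64.86 = $9,065,482.20.
Margin of safety = ($9,065,482.20 − $5,241,169.23) ÷ $9,065,482.20 = 42.2%.

42.2%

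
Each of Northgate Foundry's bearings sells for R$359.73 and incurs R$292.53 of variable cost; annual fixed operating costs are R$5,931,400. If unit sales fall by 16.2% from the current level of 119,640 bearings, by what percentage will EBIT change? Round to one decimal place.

-61.8%

At 119,640 units, contribution = 119,640 × R$67.20 = R$8,039,808.00.
Operating income = contribution − fixed costs = R$8,039,808.00 − R$5,931,400 = R$2,108,408.00.
So DOL = total CM / EBIT = R$8,039,808.00 / R$2,108,408.00 = 3.8132.
So EBIT moves 3.8132 × (-16.2%) = -61.8%.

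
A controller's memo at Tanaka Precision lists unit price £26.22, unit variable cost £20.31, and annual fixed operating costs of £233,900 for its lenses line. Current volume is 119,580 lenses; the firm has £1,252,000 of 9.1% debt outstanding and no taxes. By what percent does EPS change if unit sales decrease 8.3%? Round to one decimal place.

Total contribution margin = 119,580 × £5.91 = £706,717.80.
EBIT = £706,717.80 − £233,900 = £472,817.80.
Interest = £113,932.00, so EBIT − I = £358,885.80.
Degree of combined leverage = contribution ÷ (EBIT − I) = £706,717.80 ÷ £358,885.80 = 1.9692.
EPS therefore changes by 1.9692 × (-8.3%) = -16.3%.

-16.3%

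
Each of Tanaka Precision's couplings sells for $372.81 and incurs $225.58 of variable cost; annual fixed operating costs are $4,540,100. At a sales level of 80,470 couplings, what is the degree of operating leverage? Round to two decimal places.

1.62

At 80,470 units, contribution = 80,470 × $147.23 = $11,847,598.10.
EBIT = $11,847,598.10 − $4,540,100 = $7,307,498.10.
Degree of operating leverage = $11,847,598.10 / $7,307,498.10 = 1.6213.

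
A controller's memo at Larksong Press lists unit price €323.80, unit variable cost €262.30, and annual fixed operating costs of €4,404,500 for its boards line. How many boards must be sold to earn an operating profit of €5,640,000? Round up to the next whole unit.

Contribution margin per unit = €323.80 − €262.30 = €61.50.
Need Q such that Q × €61.50 − €4,404,500 = €5,640,000, i.e. Q = €10,044,500 / €61.50 = 163,325.20 → 163,326.

163,326 boards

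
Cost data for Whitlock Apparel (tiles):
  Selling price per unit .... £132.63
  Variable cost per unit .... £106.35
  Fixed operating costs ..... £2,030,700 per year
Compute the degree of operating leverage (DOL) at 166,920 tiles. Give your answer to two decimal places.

1.86

Total contribution margin = 166,920 × £26.28 = £4,386,657.60.
Operating income = contribution − fixed costs = £4,386,657.60 − £2,030,700 = £2,355,957.60.
DOL = contribution ÷ EBIT = £4,386,657.60 ÷ £2,355,957.60 = 1.8619.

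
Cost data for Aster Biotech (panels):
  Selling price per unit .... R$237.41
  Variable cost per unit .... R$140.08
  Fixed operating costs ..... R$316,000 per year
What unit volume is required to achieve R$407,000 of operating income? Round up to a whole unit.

Each unit contributes R$237.41 − R$140.08 = R$97.33.
Required volume = (fixed costs + target profit) ÷ CM = (R$316,000 + R$407,000) ÷ R$97.33 = 7,428.34, so 7,429 panels.

7,429 panels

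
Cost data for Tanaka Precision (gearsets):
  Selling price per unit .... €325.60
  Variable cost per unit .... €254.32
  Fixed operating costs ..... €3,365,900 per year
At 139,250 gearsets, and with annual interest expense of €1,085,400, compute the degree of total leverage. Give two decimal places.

Total contribution margin = 139,250 × €71.28 = €9,925,740.00.
Operating income = contribution − fixed costs = €9,925,740.00 − €3,365,900 = €6,559,840.00. Interest = €1,085,400.00.
DOL = €9,925,740.00 ÷ €6,559,840.00 = 1.5131; DFL = €6,559,840.00 ÷ €5,474,440.00 = 1.1983.
DCL = DOL × DFL = 1.5131 × 1.1983 = 1.8131.

1.81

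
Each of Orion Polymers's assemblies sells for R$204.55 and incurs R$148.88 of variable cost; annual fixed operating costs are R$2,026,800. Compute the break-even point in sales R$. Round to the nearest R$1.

Contribution margin per unit = R$204.55 − R$148.88 = R$55.67, a CM ratio of R$55.67 ÷ R$204.55 = 0.2722.
Break-even revenue = fixed costs × price ÷ CM = R$2,026,800 × R$204.55 ÷ R$55.67 = R$7,447,134.

R$7,447,134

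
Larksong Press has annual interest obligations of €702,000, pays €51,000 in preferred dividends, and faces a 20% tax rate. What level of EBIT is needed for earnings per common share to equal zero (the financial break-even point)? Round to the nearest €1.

€765,750

Preferred dividends are paid after tax, so their pre-tax equivalent is €51,000 ÷ (1 − 0.20) = €63,750.00.
Financial break-even EBIT = interest + D_p ÷ (1 − t) = €702,000 + €63,750.00 = €765,750.00.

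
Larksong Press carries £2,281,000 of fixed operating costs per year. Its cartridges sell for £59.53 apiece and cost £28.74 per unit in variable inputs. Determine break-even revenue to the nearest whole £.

CM per unit = £59.53 − £28.74 = £30.79; CM ratio = £30.79 / £59.53 = 0.5172.
Break-even sales = FC ÷ CM ratio = £2,281,000 × £59.53 / £30.79 = £4,410,131.

£4,410,131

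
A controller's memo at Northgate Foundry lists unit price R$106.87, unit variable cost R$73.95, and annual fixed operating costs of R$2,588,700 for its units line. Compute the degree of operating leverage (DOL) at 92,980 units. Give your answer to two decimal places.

At 92,980 units, contribution = 92,980 × R$32.92 = R$3,060,901.60.
EBIT = R$3,060,901.60 − R$2,588,700 = R$472,201.60.
DOL = contribution ÷ EBIT = R$3,060,901.60 ÷ R$472,201.60 = 6.4822.

6.48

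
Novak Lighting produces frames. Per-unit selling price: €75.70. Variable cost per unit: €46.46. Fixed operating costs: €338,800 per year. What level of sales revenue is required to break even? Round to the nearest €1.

€877,126

Contribution margin per unit = €75.70 − €46.46 = €29.24, a CM ratio of €29.24 ÷ €75.70 = 0.3863.
Break-even revenue = fixed costs × price ÷ CM = €338,800 × €75.70 ÷ €29.24 = €877,126.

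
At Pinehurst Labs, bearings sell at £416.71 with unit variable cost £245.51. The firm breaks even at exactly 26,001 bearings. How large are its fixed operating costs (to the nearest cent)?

Unit CM = price − variable cost = £416.71 − £245.51 = £171.20.
Fixed costs = break-even units × CM = 26,001 × £171.20 = £4,451,371.20.

£4,451,371.20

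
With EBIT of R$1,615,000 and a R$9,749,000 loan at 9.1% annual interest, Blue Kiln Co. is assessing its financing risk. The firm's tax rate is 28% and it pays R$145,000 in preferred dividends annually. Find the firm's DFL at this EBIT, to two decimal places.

Annual interest charges come to R$887,159.00.
Preferred dividends grossed up pre-tax: R$145,000 / (1 − 0.28) = R$201,388.89.
DFL = EBIT ÷ [EBIT − I − D_p/(1−t)] = R$1,615,000 ÷ [R$1,615,000 − R$887,159.00 − R$201,388.89] = R$1,615,000 ÷ R$526,452.11 = 3.0677.

3.07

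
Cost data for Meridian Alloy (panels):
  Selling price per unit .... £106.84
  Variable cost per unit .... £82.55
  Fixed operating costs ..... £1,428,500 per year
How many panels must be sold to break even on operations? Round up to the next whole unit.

58,811 panels

Each unit contributes £106.84 − £82.55 = £24.29.
Break-even Q = £1,428,500 / £24.29 = 58,810.21 → 58,811 panels.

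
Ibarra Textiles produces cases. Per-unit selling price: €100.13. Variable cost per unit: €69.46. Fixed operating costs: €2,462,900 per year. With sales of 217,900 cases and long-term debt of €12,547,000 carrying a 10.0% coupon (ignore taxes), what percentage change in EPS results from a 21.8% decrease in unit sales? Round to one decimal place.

Contribution at this volume is 217,900 × €30.67 = €6,682,993.00.
Subtracting fixed costs: EBIT = €6,682,993.00 − €2,462,900 = €4,220,093.00.
After interest of €1,254,700.00, pre-tax earnings = €2,965,393.00.
DCL = total CM / (EBIT − I) = €6,682,993.00 / €2,965,393.00 = 2.2537.
EPS therefore changes by 2.2537 × (-21.8%) = -49.1%.

-49.1%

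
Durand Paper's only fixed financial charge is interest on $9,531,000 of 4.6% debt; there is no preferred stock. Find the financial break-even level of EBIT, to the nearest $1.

Annual interest = 4.6% × $9,531,000 = $438,426.00.
With no preferred dividends, EPS = 0 when EBIT exactly covers interest, so the financial break-even EBIT is $438,426.00.

$438,426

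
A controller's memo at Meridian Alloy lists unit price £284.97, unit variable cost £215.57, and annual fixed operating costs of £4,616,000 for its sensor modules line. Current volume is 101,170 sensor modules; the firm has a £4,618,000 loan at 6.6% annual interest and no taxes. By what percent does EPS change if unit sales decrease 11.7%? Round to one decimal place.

-39.1%

Total contribution margin = 101,170 × £69.40 = £7,021,198.00.
EBIT = £7,021,198.00 − £4,616,000 = £2,405,198.00.
Interest = £304,788.00, so EBIT − I = £2,100,410.00.
DCL = total CM / (EBIT − I) = £7,021,198.00 / £2,100,410.00 = 3.3428.
EPS therefore changes by 3.3428 × (-11.7%) = -39.1%.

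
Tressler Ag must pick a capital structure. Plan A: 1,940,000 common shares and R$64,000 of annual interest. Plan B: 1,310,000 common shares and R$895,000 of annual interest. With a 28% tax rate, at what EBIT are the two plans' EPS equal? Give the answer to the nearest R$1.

Set EPS_A = EPS_B: (EBIT − R$64,000)(1 − 0.28) ÷ 1,940,000 = (EBIT − R$895,000)(1 − 0.28) ÷ 1,310,000.
The (1 − t) factor cancels: (EBIT − 64,000) × 1,310,000 = (EBIT − 895,000) × 1,940,000.
EBIT × (1,940,000 − 1,310,000) = 895,000 × 1,940,000 − 64,000 × 1,310,000 = 1,652,460,000,000, so EBIT = 1,652,460,000,000 ÷ 630,000 = 2,622,952.38.

R$2,622,952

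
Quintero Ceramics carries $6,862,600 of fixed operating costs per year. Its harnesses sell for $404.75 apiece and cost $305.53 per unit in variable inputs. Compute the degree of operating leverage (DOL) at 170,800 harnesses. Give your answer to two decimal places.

At 170,800 units, contribution = 170,800 × $99.22 = $16,946,776.00.
Operating income = contribution − fixed costs = $16,946,776.00 − $6,862,600 = $10,084,176.00.
DOL = contribution ÷ EBIT = $16,946,776.00 ÷ $10,084,176.00 = 1.6805.

1.68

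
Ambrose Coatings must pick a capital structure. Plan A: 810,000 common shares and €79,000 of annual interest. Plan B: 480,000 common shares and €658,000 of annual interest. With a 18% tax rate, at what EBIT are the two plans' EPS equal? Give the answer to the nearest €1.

Set EPS_A = EPS_B: (EBIT − €79,000)(1 − 0.18) ÷ 810,000 = (EBIT − €658,000)(1 − 0.18) ÷ 480,000.
Cancelling (1 − t) and cross-multiplying: 480,000·(EBIT − 79,000) = 810,000·(EBIT − 658,000).
EBIT × (810,000 − 480,000) = 658,000 × 810,000 − 79,000 × 480,000 = 495,060,000,000, so EBIT = 495,060,000,000 ÷ 330,000 = 1,500,181.82.

€1,500,182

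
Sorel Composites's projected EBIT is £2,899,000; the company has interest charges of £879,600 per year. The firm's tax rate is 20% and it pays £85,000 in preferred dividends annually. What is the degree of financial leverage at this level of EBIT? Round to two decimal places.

Interest = £879,600.00.
Pre-tax preferred-dividend burden = £85,000 ÷ (1 − 0.20) = £106,250.00.
DFL = EBIT ÷ [EBIT − I − D_p/(1−t)] = £2,899,000 ÷ [£2,899,000 − £879,600.00 − £106,250.00] = £2,899,000 ÷ £1,913,150.00 = 1.5153.

1.52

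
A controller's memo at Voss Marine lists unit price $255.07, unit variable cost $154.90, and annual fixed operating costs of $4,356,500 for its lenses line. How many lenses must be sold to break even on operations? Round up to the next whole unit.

43,492 lenses

Contribution margin per unit = $255.07 − $154.90 = $100.17.
Break-even Q = $4,356,500 / $100.17 = 43,491.07 → 43,492 lenses.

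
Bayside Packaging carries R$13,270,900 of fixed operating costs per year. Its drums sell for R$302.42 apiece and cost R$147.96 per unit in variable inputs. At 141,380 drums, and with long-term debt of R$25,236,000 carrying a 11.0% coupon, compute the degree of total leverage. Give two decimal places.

At 141,380 units, contribution = 141,380 × R$154.46 = R$21,837,554.80.
Operating income = contribution − fixed costs = R$21,837,554.80 − R$13,270,900 = R$8,566,654.80. Interest = R$2,775,960.00.
DOL = R$21,837,554.80 ÷ R$8,566,654.80 = 2.5491; DFL = R$8,566,654.80 ÷ R$5,790,694.80 = 1.4794.
Combined leverage = 2.5491 × 1.4794 = 3.7711.

3.77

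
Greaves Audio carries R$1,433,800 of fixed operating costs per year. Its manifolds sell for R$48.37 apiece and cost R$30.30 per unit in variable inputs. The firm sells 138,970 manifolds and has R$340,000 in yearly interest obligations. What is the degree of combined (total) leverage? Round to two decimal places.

3.41

Total contribution margin = 138,970 × R$18.07 = R$2,511,187.90.
Subtracting fixed costs: EBIT = R$2,511,187.90 − R$1,433,800 = R$1,077,387.90. Interest = R$340,000.00.
DOL = R$2,511,187.90 ÷ R$1,077,387.90 = 2.3308; DFL = R$1,077,387.90 ÷ R$737,387.90 = 1.4611.
DCL = DOL × DFL = 2.3308 × 1.4611 = 3.4055.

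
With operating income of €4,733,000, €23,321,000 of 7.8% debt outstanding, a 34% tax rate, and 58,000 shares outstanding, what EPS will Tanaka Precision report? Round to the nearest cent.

Interest = €1,819,038.00, so EBT = €4,733,000 − €1,819,038.00 = €2,913,962.00.
After tax at 34%: net income = €2,913,962.00 × 0.66 = €1,923,214.92.
EPS = €1,923,214.92 ÷ 58,000 = €33.16.

€33.16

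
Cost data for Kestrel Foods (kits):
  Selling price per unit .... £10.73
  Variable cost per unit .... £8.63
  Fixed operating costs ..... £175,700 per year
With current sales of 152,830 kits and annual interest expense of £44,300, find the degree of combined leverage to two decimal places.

3.18

Contribution at this volume is 152,830 × £2.10 = £320,943.00.
Subtracting fixed costs: EBIT = £320,943.00 − £175,700 = £145,243.00. Interest = £44,300.00.
DOL = £320,943.00 ÷ £145,243.00 = 2.2097; DFL = £145,243.00 ÷ £100,943.00 = 1.4389.
Combined leverage = 2.2097 × 1.4389 = 3.1795.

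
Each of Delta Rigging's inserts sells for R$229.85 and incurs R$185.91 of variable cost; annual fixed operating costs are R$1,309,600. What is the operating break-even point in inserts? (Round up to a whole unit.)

29,805 inserts

Each unit contributes R$229.85 − R$185.91 = R$43.94.
Break-even volume = fixed costs ÷ CM per unit = R$1,309,600 ÷ R$43.94 = 29,804.28, so 29,805 inserts.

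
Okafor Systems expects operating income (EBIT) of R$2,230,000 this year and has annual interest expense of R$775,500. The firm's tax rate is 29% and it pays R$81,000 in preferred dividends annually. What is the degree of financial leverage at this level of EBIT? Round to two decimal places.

1.66

Annual interest charges come to R$775,500.00.
Preferred dividends grossed up pre-tax: R$81,000 / (1 − 0.29) = R$114,084.51.
DFL = EBIT ÷ [EBIT − I − D_p/(1−t)] = R$2,230,000 ÷ [R$2,230,000 − R$775,500.00 − R$114,084.51] = R$2,230,000 ÷ R$1,340,415.49 = 1.6637.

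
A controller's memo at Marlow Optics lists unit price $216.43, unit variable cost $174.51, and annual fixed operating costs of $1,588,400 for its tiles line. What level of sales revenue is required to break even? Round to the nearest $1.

$8,200,797

Contribution margin per unit = $216.43 − $174.51 = $41.92, a CM ratio of $41.92 ÷ $216.43 = 0.1937.
Break-even revenue = fixed costs × price ÷ CM = $1,588,400 × $216.43 ÷ $41.92 = $8,200,797.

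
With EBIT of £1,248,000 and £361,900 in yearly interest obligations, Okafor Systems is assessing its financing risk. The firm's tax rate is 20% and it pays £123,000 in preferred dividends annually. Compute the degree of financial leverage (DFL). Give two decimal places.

1.70

Interest = £361,900.00.
Pre-tax preferred-dividend burden = £123,000 ÷ (1 − 0.20) = £153,750.00.
DFL = EBIT ÷ [EBIT − I − D_p/(1−t)] = £1,248,000 ÷ [£1,248,000 − £361,900.00 − £153,750.00] = £1,248,000 ÷ £732,350.00 = 1.7041.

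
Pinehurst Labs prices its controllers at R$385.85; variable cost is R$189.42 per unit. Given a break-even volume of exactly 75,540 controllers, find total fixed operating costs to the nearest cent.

R$14,838,322.20

Contribution margin per unit = R$385.85 − R$189.42 = R$196.43.
Fixed costs = break-even units × CM = 75,540 × R$196.43 = R$14,838,322.20.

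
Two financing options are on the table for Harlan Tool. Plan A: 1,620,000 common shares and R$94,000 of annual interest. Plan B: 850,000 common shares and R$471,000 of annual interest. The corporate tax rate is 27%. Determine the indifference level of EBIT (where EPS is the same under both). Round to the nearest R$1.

At indifference, (EBIT − 94,000)(1 − t)/1,620,000 = (EBIT − 471,000)(1 − t)/850,000.
Cancelling (1 − t) and cross-multiplying: 850,000·(EBIT − 94,000) = 1,620,000·(EBIT − 471,000).
Solving, EBIT = (471,000·1,620,000 − 94,000·850,000) / (1,620,000 − 850,000) = 683,120,000,000 / 770,000 = 887,168.83.

R$887,169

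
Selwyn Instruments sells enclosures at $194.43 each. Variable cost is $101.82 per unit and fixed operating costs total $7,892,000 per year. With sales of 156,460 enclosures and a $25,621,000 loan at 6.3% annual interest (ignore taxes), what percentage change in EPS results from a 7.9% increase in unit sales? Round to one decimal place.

Contribution at this volume is 156,460 × $92.61 = $14,489,760.60.
Operating income = contribution − fixed costs = $14,489,760.60 − $7,892,000 = $6,597,760.60.
After interest of $1,614,123.00, pre-tax earnings = $4,983,637.60.
DCL = total CM / (EBIT − I) = $14,489,760.60 / $4,983,637.60 = 2.9075.
EPS therefore changes by 2.9075 × (+7.9%) = +23.0%.

+23.0%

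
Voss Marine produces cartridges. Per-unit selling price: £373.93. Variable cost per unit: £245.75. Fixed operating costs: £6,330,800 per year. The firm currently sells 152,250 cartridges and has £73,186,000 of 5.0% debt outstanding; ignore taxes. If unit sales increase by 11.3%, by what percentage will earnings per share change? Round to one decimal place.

+23.2%

Contribution at this volume is 152,250 × £128.18 = £19,515,405.00.
EBIT = £19,515,405.00 − £6,330,800 = £13,184,605.00.
After interest of £3,659,300.00, pre-tax earnings = £9,525,305.00.
Degree of combined leverage = contribution ÷ (EBIT − I) = £19,515,405.00 ÷ £9,525,305.00 = 2.0488.
%ΔEPS = DCL × %ΔSales = 2.0488 × +11.3% = +23.2%.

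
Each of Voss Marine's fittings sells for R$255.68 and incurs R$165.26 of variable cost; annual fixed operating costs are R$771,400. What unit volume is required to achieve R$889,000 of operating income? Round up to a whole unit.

Unit CM = price − variable cost = R$255.68 − R$165.26 = R$90.42.
Units = (FC + target) / CM = (R$771,400 + R$889,000) / R$90.42 = 18,363.19, so 18,364 fittings.

18,364 fittings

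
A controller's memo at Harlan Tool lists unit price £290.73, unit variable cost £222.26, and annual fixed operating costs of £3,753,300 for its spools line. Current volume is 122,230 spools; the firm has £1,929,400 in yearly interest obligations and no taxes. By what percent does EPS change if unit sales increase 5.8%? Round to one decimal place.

At 122,230 units, contribution = 122,230 × £68.47 = £8,369,088.10.
EBIT = £8,369,088.10 − £3,753,300 = £4,615,788.10.
After interest of £1,929,400.00, pre-tax earnings = £2,686,388.10.
Degree of combined leverage = contribution ÷ (EBIT − I) = £8,369,088.10 ÷ £2,686,388.10 = 3.1154.
EPS therefore changes by 3.1154 × (+5.8%) = +18.1%.

+18.1%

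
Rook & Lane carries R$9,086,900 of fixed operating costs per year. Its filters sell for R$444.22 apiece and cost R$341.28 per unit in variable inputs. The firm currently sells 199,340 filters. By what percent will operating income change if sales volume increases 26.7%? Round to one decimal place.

+47.9%

At 199,340 units, contribution = 199,340 × R$102.94 = R$20,520,059.60.
Subtracting fixed costs: EBIT = R$20,520,059.60 − R$9,086,900 = R$11,433,159.60.
Degree of operating leverage = R$20,520,059.60 / R$11,433,159.60 = 1.7948.
%ΔEBIT = DOL × %ΔSales = 1.7948 × +26.7% = +47.9%.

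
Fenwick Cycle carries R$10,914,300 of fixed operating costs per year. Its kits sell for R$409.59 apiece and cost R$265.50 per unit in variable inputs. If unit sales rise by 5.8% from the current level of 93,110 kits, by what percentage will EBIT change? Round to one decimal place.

+31.1%

Total contribution margin = 93,110 × R$144.09 = R$13,416,219.90.
Operating income = contribution − fixed costs = R$13,416,219.90 − R$10,914,300 = R$2,501,919.90.
DOL = contribution ÷ EBIT = R$13,416,219.90 ÷ R$2,501,919.90 = 5.3624.
So EBIT moves 5.3624 × (+5.8%) = +31.1%.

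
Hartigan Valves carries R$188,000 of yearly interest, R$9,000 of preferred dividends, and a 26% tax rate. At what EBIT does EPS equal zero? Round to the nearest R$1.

R$200,162

Preferred dividends are paid after tax, so their pre-tax equivalent is R$9,000 ÷ (1 − 0.26) = R$12,162.16.
EPS = 0 when EBIT covers interest plus the pre-tax preferred burden: R$188,000 + R$12,162.16 = R$200,162.16.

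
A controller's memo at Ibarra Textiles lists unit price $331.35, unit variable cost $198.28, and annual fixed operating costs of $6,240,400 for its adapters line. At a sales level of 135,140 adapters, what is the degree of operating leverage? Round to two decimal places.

1.53

At 135,140 units, contribution = 135,140 × $133.07 = $17,983,079.80.
Operating income = contribution − fixed costs = $17,983,079.80 − $6,240,400 = $11,742,679.80.
So DOL = total CM / EBIT = $17,983,079.80 / $11,742,679.80 = 1.5314.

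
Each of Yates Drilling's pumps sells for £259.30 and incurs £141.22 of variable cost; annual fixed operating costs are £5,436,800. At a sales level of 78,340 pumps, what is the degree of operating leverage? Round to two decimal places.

At 78,340 units, contribution = 78,340 × £118.08 = £9,250,387.20.
Operating income = contribution − fixed costs = £9,250,387.20 − £5,436,800 = £3,813,587.20.
So DOL = total CM / EBIT = £9,250,387.20 / £3,813,587.20 = 2.4256.

2.43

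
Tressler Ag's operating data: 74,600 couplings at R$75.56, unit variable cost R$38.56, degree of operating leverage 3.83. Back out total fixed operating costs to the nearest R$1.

Total contribution margin = 74,600 × R$37.00 = R$2,760,200.00.
DOL = contribution / EBIT, so EBIT = R$2,760,200.00 / 3.83 = R$720,678.85.
And FC = contribution − EBIT = R$2,760,200.00 − R$720,678.85 = R$2,039,521.

R$2,039,521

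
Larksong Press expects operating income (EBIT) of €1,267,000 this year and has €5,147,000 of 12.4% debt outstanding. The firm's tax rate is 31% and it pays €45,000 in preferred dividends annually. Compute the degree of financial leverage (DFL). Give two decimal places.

2.25

Annual interest charges come to €638,228.00.
Pre-tax preferred-dividend burden = €45,000 ÷ (1 − 0.31) = €65,217.39.
DFL = EBIT ÷ [EBIT − I − D_p/(1−t)] = €1,267,000 ÷ [€1,267,000 − €638,228.00 − €65,217.39] = €1,267,000 ÷ €563,554.61 = 2.2482.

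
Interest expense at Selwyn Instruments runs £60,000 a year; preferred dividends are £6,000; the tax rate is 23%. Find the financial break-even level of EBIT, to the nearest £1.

£67,792

Preferred dividends are paid after tax, so their pre-tax equivalent is £6,000 ÷ (1 − 0.23) = £7,792.21.
EPS = 0 when EBIT covers interest plus the pre-tax preferred burden: £60,000 + £7,792.21 = £67,792.21.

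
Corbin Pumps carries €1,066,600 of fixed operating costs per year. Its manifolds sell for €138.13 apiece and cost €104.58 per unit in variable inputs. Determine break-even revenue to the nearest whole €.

€4,391,340

CM per unit = €138.13 − €104.58 = €33.55; CM ratio = €33.55 / €138.13 = 0.2429.
Break-even sales = FC ÷ CM ratio = €1,066,600 × €138.13 / €33.55 = €4,391,340.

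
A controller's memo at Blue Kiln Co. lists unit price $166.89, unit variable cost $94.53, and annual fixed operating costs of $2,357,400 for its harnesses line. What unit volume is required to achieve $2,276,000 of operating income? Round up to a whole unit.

64,033 harnesses

Unit CM = price − variable cost = $166.89 − $94.53 = $72.36.
Units = (FC + target) / CM = ($2,357,400 + $2,276,000) / $72.36 = 64,032.61, so 64,033 harnesses.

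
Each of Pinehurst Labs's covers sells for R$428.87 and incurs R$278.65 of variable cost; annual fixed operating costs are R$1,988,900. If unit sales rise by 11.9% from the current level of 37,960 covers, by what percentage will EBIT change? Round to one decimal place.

+18.3%

Total contribution margin = 37,960 × R$150.22 = R$5,702,351.20.
Subtracting fixed costs: EBIT = R$5,702,351.20 − R$1,988,900 = R$3,713,451.20.
Degree of operating leverage = R$5,702,351.20 / R$3,713,451.20 = 1.5356.
So EBIT moves 1.5356 × (+11.9%) = +18.3%.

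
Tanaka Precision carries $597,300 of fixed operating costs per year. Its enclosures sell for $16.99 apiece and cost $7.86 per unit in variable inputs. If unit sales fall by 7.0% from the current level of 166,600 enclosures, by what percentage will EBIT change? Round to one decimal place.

Total contribution margin = 166,600 × $9.13 = $1,521,058.00.
EBIT = $1,521,058.00 − $597,300 = $923,758.00.
DOL = contribution ÷ EBIT = $1,521,058.00 ÷ $923,758.00 = 1.6466.
%ΔEBIT = DOL × %ΔSales = 1.6466 × -7.0% = -11.5%.

-11.5%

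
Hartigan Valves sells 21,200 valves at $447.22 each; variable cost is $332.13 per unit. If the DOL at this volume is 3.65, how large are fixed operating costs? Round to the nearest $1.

Total contribution margin = 21,200 × $115.09 = $2,439,908.00.
DOL = contribution / EBIT, so EBIT = $2,439,908.00 / 3.65 = $668,467.95.
Fixed costs = CM − EBIT = $2,439,908.00 − $668,467.95 = $1,771,440.

$1,771,440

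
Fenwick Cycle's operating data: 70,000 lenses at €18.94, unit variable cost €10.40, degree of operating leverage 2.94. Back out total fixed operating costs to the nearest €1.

At 70,000 units, contribution = 70,000 × €8.54 = €597,800.00.
DOL = contribution / EBIT, so EBIT = €597,800.00 / 2.94 = €203,333.33.
And FC = contribution − EBIT = €597,800.00 − €203,333.33 = €394,467.

€394,467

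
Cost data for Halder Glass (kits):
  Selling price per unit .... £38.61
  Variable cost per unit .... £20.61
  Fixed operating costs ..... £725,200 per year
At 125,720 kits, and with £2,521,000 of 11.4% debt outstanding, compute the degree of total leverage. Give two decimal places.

1.81

Total contribution margin = 125,720 × £18.00 = £2,262,960.00.
EBIT = £2,262,960.00 − £725,200 = £1,537,760.00. Interest = £287,394.00, so EBIT − I = £1,250,366.00.
Degree of total leverage = total CM / (EBIT − interest) = £2,262,960.00 / £1,250,366.00 = 1.8098.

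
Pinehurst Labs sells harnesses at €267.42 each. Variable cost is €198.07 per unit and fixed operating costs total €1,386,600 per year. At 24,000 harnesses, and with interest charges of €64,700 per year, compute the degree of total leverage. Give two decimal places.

7.81

Total contribution margin = 24,000 × €69.35 = €1,664,400.00.
Operating income = contribution − fixed costs = €1,664,400.00 − €1,386,600 = €277,800.00. Interest = €64,700.00.
DOL = €1,664,400.00 ÷ €277,800.00 = 5.9914; DFL = €277,800.00 ÷ €213,100.00 = 1.3036.
Combined leverage = 5.9914 × 1.3036 = 7.8104.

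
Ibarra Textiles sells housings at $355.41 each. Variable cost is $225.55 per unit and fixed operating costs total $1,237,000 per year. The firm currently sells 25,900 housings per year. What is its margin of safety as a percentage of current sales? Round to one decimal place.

Contribution margin per unit = $355.41 − $225.55 = $129.86. Break-even units = $1,237,000 ÷ $129.86 = 9,525.64; break-even revenue = 9,525.64 × $355.41 = $3,385,508.78.
Current sales = 25,900 × $355.41 = $9,205,119.00.
Margin of safety = ($9,205,119.00 − $3,385,508.78) ÷ $9,205,119.00 = 63.2%.

63.2%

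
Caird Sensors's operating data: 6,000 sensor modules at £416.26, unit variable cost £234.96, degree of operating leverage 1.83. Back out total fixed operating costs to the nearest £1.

Total contribution margin = 6,000 × £181.30 = £1,087,800.00.
DOL = contribution / EBIT, so EBIT = £1,087,800.00 / 1.83 = £594,426.23.
Fixed costs = CM − EBIT = £1,087,800.00 − £594,426.23 = £493,374.

£493,374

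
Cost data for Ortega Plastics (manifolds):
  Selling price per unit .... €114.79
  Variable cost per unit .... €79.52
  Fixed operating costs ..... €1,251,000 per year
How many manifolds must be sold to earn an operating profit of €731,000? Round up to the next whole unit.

Unit CM = price − variable cost = €114.79 − €79.52 = €35.27.
Units = (FC + target) / CM = (€1,251,000 + €731,000) / €35.27 = 56,195.07, so 56,196 manifolds.

56,196 manifolds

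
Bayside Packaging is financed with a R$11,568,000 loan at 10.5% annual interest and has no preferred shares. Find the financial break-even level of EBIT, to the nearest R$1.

Annual interest = 10.5% × R$11,568,000 = R$1,214,640.00.
Without preferred stock the financial break-even is simply EBIT = interest = R$1,214,640.00.

R$1,214,640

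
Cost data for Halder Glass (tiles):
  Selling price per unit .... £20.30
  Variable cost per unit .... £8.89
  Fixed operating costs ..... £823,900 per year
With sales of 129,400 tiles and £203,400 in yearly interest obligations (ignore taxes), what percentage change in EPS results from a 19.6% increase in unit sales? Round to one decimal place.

+64.4%

Contribution at this volume is 129,400 × £11.41 = £1,476,454.00.
Subtracting fixed costs: EBIT = £1,476,454.00 − £823,900 = £652,554.00.
After interest of £203,400.00, pre-tax earnings = £449,154.00.
Degree of combined leverage = contribution ÷ (EBIT − I) = £1,476,454.00 ÷ £449,154.00 = 3.2872.
%ΔEPS = DCL × %ΔSales = 3.2872 × +19.6% = +64.4%.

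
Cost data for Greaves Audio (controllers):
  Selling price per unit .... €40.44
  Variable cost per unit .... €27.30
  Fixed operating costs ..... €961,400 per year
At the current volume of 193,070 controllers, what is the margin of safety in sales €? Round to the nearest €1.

€4,848,922

Each unit contributes €40.44 − €27.30 = €13.14. Break-even units = €961,400 ÷ €13.14 = 73,165.91; break-even revenue = 73,165.91 × €40.44 = €2,958,829.22.
Actual sales revenue = 193,070 × €40.44 = €7,807,750.80.
Margin of safety = €7,807,750.80 − €2,958,829.22 = €4,848,922.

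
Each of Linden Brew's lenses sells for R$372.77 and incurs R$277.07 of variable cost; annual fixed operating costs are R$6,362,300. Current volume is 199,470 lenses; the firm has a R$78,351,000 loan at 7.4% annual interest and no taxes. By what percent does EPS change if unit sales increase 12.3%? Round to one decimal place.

+33.9%

Contribution at this volume is 199,470 × R$95.70 = R$19,089,279.00.
Subtracting fixed costs: EBIT = R$19,089,279.00 − R$6,362,300 = R$12,726,979.00.
After interest of R$5,797,974.00, pre-tax earnings = R$6,929,005.00.
Degree of combined leverage = contribution ÷ (EBIT − I) = R$19,089,279.00 ÷ R$6,929,005.00 = 2.7550.
%ΔEPS = DCL × %ΔSales = 2.7550 × +12.3% = +33.9%.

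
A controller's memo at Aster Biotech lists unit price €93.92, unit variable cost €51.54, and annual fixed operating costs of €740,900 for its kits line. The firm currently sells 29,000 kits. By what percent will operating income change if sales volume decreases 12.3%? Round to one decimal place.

Total contribution margin = 29,000 × €42.38 = €1,229,020.00.
Operating income = contribution − fixed costs = €1,229,020.00 − €740,900 = €488,120.00.
So DOL = total CM / EBIT = €1,229,020.00 / €488,120.00 = 2.5179.
So EBIT moves 2.5179 × (-12.3%) = -31.0%.

-31.0%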